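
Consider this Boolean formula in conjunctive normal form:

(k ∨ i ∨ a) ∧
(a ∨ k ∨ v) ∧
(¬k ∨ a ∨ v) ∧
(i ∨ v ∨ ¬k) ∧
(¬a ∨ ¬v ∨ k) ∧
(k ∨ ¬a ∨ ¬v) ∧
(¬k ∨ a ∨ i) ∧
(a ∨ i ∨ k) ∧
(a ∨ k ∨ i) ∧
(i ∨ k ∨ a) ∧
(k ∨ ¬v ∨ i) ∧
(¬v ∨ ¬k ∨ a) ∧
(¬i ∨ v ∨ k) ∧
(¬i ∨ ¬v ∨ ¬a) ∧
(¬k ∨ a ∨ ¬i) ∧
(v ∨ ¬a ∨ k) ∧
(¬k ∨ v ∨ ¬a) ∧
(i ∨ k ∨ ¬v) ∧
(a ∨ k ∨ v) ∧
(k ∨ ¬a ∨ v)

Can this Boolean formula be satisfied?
Yes

Yes, the formula is satisfiable.

One satisfying assignment is: k=True, v=True, a=True, i=False

Verification: With this assignment, all 20 clauses evaluate to true.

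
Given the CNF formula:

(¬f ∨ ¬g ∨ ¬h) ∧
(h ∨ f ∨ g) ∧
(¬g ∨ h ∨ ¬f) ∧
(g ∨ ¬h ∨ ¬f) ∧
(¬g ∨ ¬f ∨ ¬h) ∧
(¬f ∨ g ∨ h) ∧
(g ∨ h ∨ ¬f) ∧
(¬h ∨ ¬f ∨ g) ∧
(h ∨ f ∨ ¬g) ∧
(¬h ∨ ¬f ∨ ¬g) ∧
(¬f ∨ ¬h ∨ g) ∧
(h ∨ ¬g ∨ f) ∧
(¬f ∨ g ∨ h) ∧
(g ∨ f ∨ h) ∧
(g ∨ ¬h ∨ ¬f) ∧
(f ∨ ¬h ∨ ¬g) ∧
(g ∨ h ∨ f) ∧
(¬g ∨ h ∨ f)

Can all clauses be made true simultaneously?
Yes

Yes, the formula is satisfiable.

One satisfying assignment is: f=False, g=False, h=True

Verification: With this assignment, all 18 clauses evaluate to true.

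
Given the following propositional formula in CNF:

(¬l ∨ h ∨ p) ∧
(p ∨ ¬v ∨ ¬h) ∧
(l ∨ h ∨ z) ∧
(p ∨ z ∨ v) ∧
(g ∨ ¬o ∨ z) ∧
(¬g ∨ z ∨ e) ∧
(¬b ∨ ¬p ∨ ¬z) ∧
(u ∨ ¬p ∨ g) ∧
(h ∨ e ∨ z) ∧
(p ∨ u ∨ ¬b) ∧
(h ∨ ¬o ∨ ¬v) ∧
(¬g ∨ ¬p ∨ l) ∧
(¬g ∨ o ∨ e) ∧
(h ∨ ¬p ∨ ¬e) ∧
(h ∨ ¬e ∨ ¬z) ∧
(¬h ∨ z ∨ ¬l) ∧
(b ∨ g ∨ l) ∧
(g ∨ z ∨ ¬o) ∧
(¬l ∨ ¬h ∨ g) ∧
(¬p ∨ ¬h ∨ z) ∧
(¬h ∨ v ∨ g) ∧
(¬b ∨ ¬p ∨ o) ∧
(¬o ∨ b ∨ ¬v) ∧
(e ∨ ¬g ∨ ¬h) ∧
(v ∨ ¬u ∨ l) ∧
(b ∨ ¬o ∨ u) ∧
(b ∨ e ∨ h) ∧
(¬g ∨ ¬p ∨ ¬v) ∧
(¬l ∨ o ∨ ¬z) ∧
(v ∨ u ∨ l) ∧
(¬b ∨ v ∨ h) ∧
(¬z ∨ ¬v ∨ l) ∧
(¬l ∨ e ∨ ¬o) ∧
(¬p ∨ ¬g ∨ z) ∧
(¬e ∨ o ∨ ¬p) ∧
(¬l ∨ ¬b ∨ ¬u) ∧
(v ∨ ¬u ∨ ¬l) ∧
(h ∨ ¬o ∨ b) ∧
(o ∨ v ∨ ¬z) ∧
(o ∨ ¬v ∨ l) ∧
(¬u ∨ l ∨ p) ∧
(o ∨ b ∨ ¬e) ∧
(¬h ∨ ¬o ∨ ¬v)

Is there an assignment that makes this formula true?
No

No, the formula is not satisfiable.

No assignment of truth values to the variables can make all 43 clauses true simultaneously.

The formula is UNSAT (unsatisfiable).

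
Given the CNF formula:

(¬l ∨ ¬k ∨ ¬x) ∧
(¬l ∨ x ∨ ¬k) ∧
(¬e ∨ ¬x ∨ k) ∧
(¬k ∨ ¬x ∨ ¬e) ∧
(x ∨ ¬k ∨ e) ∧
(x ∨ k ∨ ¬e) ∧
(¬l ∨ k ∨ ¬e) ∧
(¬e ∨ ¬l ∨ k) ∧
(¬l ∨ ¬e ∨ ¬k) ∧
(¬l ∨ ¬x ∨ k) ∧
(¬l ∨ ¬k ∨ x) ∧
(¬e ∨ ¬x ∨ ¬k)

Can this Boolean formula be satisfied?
Yes

Yes, the formula is satisfiable.

One satisfying assignment is: x=False, l=False, k=False, e=False

Verification: With this assignment, all 12 clauses evaluate to true.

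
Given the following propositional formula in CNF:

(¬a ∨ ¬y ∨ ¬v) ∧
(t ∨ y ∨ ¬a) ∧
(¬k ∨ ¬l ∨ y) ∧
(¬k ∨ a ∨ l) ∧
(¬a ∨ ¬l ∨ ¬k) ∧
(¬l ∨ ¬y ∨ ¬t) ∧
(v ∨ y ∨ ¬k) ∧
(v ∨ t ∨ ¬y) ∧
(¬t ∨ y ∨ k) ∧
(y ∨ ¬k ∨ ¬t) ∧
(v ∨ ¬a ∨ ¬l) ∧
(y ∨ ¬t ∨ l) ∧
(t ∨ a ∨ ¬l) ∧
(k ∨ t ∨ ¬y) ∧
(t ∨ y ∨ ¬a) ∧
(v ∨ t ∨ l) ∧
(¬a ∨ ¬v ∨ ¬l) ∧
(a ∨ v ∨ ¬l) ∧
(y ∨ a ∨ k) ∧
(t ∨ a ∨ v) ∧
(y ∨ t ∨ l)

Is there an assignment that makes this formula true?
Yes

Yes, the formula is satisfiable.

One satisfying assignment is: y=True, t=True, k=False, a=False, v=False, l=False

Verification: With this assignment, all 21 clauses evaluate to true.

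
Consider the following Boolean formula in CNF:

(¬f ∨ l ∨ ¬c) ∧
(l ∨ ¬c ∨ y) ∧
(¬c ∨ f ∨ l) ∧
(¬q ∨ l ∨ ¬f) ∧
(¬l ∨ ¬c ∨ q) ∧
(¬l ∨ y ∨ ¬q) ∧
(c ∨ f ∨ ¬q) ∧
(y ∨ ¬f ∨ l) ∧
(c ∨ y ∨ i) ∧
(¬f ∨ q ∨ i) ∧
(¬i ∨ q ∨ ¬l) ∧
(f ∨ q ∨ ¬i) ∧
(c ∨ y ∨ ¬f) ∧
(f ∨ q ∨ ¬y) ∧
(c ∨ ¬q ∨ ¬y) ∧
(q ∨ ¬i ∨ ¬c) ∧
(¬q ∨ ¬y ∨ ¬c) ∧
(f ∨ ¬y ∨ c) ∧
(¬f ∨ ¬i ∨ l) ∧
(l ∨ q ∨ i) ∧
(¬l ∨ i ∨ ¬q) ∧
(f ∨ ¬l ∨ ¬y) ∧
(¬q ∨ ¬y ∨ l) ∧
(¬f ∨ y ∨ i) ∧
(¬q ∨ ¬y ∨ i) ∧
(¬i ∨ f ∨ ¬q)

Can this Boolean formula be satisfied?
No

No, the formula is not satisfiable.

No assignment of truth values to the variables can make all 26 clauses true simultaneously.

The formula is UNSAT (unsatisfiable).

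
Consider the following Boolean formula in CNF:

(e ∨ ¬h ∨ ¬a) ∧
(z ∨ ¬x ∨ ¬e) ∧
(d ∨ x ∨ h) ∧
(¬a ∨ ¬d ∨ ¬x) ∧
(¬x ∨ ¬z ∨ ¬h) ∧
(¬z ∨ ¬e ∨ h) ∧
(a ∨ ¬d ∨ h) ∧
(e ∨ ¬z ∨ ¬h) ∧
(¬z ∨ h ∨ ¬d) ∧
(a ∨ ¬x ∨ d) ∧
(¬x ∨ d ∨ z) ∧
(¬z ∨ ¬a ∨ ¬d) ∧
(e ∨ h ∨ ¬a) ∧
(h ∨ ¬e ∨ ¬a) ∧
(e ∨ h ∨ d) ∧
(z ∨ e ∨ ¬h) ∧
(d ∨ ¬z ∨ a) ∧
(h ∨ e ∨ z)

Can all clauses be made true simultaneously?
Yes

Yes, the formula is satisfiable.

One satisfying assignment is: a=False, h=True, x=False, d=False, z=False, e=True

Verification: With this assignment, all 18 clauses evaluate to true.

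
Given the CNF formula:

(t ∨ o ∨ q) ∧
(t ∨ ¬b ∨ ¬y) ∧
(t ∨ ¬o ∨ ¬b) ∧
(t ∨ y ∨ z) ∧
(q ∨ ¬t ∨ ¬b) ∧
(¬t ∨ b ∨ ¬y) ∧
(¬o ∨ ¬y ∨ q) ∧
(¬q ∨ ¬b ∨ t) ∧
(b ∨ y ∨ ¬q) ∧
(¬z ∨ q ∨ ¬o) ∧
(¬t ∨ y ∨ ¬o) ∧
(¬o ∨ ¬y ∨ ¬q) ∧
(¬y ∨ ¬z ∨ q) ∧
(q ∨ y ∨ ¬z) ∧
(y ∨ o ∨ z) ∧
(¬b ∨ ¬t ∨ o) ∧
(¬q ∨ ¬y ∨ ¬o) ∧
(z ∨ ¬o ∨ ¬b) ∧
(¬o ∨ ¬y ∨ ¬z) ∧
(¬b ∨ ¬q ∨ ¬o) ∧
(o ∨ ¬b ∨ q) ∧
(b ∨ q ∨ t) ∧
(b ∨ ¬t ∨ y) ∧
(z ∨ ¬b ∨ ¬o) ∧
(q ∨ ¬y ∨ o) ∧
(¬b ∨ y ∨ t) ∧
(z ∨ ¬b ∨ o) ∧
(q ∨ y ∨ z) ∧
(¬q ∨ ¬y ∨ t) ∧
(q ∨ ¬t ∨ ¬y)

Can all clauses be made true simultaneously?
No

No, the formula is not satisfiable.

No assignment of truth values to the variables can make all 30 clauses true simultaneously.

The formula is UNSAT (unsatisfiable).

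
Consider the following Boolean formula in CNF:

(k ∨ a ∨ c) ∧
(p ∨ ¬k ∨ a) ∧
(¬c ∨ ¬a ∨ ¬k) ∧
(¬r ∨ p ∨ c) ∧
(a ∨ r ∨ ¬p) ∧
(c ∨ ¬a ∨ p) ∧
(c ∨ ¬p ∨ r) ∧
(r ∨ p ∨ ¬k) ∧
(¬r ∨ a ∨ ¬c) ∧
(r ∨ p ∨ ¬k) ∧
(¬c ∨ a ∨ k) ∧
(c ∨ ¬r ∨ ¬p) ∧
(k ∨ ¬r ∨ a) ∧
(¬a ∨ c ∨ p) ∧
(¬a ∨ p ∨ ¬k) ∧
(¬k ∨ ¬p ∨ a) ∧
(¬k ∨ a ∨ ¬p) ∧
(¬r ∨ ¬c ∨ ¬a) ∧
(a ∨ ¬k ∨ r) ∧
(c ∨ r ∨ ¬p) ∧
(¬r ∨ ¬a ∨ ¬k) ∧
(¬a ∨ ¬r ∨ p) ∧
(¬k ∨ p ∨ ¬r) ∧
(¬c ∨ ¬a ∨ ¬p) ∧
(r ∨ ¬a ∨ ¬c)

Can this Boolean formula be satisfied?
No

No, the formula is not satisfiable.

No assignment of truth values to the variables can make all 25 clauses true simultaneously.

The formula is UNSAT (unsatisfiable).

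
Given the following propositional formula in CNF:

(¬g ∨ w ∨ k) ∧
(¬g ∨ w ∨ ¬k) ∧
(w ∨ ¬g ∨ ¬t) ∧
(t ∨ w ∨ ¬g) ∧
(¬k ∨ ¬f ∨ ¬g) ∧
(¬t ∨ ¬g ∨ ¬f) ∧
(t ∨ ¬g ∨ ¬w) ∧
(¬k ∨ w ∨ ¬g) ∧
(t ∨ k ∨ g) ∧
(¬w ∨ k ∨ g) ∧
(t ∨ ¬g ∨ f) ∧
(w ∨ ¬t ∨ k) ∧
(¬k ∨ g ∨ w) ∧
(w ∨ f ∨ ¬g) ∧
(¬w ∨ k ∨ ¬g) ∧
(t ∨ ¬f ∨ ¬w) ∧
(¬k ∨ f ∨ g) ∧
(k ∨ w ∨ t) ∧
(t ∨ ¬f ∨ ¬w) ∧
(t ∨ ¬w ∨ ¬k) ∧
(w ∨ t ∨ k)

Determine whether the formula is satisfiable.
Yes

Yes, the formula is satisfiable.

One satisfying assignment is: f=True, w=True, k=True, t=True, g=False

Verification: With this assignment, all 21 clauses evaluate to true.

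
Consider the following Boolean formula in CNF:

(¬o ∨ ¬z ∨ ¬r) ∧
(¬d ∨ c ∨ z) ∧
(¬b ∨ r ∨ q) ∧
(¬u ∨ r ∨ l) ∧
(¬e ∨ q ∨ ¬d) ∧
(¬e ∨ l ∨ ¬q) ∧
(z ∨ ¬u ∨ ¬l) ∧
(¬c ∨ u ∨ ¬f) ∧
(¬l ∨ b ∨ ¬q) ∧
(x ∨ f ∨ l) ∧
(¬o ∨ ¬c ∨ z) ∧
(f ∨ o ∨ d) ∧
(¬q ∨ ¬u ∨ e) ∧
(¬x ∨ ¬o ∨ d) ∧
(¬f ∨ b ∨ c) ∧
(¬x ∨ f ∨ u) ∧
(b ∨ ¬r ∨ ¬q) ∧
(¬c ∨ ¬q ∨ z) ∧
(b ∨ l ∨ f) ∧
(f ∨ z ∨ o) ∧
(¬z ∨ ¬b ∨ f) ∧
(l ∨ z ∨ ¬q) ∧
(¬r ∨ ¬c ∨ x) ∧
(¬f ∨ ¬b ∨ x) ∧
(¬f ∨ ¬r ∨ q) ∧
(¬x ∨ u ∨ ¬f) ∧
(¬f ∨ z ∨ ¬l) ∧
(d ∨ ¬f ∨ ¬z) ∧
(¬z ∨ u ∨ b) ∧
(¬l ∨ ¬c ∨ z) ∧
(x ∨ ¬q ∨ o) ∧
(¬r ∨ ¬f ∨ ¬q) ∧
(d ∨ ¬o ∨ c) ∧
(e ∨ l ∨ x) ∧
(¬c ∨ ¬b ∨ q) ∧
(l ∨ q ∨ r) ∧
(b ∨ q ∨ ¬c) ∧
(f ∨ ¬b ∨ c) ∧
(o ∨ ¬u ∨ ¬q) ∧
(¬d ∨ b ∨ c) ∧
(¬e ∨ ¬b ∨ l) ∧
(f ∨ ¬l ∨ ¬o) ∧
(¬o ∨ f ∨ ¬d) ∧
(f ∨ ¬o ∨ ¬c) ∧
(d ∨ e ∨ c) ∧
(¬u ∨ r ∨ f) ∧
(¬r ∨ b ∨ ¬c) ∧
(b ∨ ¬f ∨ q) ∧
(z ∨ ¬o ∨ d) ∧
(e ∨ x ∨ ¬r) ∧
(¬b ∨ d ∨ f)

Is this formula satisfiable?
Yes

Yes, the formula is satisfiable.

One satisfying assignment is: q=True, b=True, f=True, l=True, o=True, c=False, d=True, r=False, x=True, u=True, e=True, z=True

Verification: With this assignment, all 51 clauses evaluate to true.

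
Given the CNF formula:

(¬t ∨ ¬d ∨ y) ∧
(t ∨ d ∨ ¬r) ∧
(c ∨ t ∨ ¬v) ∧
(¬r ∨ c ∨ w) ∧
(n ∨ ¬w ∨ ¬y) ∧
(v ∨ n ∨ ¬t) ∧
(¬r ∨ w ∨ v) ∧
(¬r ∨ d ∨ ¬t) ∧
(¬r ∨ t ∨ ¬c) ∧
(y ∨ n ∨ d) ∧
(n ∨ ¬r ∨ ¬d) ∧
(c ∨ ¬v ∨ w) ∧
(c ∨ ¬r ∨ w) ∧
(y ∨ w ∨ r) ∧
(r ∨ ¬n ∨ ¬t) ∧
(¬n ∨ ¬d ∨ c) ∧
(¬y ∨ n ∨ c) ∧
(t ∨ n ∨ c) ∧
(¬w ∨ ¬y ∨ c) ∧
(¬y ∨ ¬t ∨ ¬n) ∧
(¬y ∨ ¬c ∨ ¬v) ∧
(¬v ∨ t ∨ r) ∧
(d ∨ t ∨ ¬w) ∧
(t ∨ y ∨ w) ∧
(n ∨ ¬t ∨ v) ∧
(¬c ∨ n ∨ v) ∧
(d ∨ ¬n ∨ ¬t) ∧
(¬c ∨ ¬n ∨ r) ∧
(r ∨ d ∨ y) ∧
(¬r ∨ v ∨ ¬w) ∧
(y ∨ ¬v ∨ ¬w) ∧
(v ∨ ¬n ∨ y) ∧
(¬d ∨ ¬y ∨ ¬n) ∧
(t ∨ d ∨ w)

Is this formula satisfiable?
No

No, the formula is not satisfiable.

No assignment of truth values to the variables can make all 34 clauses true simultaneously.

The formula is UNSAT (unsatisfiable).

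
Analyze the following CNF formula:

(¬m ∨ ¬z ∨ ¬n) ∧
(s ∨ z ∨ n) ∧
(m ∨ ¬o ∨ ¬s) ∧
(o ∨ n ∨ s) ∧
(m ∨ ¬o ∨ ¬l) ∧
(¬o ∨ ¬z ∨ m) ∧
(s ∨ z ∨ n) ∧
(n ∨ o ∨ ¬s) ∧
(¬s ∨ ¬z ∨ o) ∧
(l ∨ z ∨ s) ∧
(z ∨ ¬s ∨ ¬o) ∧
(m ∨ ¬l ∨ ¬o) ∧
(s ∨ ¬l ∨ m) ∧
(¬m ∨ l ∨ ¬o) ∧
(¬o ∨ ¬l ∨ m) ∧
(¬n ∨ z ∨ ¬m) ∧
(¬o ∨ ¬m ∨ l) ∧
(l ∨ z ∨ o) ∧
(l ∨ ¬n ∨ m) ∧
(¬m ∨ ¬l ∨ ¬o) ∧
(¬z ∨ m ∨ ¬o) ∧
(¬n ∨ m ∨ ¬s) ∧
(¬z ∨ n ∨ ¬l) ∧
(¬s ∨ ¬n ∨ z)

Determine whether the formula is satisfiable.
No

No, the formula is not satisfiable.

No assignment of truth values to the variables can make all 24 clauses true simultaneously.

The formula is UNSAT (unsatisfiable).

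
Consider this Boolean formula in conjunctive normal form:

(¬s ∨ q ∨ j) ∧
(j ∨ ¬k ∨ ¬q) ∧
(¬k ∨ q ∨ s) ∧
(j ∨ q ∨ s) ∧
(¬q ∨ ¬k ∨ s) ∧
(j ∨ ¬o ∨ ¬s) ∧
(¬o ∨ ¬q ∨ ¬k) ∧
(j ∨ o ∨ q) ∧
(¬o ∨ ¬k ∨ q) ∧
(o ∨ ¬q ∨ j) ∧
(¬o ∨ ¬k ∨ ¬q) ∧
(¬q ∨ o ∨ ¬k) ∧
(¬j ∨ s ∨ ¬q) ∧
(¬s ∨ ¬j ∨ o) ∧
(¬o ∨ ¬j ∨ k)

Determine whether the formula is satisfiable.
Yes

Yes, the formula is satisfiable.

One satisfying assignment is: q=False, k=False, o=False, s=False, j=True

Verification: With this assignment, all 15 clauses evaluate to true.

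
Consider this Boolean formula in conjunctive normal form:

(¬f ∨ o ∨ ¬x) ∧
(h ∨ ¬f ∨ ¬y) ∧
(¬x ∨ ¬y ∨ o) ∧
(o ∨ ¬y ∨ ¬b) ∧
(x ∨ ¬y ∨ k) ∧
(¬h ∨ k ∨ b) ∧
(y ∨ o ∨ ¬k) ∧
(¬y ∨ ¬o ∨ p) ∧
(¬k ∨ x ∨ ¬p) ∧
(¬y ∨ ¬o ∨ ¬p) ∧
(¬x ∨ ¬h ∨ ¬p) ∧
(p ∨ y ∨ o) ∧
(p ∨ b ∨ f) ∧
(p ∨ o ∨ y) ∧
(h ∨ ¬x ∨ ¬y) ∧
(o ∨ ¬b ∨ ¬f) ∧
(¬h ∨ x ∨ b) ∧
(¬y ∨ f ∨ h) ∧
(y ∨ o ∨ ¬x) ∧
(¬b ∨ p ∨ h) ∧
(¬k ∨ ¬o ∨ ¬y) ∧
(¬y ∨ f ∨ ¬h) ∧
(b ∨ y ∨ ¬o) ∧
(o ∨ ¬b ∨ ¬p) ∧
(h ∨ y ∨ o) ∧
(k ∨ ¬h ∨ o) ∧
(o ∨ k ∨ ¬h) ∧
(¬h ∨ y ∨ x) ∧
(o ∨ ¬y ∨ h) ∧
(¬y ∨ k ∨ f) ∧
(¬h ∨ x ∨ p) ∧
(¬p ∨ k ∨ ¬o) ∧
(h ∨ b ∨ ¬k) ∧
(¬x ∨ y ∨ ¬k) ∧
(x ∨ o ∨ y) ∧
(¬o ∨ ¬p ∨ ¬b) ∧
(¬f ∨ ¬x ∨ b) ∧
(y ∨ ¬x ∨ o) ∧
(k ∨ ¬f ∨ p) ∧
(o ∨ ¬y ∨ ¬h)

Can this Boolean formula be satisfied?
Yes

Yes, the formula is satisfiable.

One satisfying assignment is: k=False, h=True, p=False, y=False, x=True, b=True, f=False, o=True

Verification: With this assignment, all 40 clauses evaluate to true.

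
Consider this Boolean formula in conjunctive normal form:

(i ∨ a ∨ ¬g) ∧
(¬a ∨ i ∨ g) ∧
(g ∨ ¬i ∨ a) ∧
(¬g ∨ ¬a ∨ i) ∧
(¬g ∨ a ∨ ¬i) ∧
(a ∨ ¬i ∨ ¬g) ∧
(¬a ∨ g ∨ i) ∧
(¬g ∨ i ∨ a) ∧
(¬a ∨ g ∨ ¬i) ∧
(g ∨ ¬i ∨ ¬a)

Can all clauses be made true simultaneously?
Yes

Yes, the formula is satisfiable.

One satisfying assignment is: a=False, i=False, g=False

Verification: With this assignment, all 10 clauses evaluate to true.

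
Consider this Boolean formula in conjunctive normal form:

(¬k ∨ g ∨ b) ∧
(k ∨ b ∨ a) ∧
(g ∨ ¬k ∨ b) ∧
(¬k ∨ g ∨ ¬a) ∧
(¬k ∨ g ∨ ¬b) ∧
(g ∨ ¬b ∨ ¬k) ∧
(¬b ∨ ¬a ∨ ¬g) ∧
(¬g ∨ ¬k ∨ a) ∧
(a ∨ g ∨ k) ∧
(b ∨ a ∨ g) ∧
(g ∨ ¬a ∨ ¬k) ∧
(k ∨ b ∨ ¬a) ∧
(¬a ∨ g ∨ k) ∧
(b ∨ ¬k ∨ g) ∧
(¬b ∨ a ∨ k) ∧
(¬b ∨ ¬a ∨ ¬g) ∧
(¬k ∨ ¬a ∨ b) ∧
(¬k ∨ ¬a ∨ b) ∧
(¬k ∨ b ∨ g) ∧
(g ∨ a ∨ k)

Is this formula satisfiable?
No

No, the formula is not satisfiable.

No assignment of truth values to the variables can make all 20 clauses true simultaneously.

The formula is UNSAT (unsatisfiable).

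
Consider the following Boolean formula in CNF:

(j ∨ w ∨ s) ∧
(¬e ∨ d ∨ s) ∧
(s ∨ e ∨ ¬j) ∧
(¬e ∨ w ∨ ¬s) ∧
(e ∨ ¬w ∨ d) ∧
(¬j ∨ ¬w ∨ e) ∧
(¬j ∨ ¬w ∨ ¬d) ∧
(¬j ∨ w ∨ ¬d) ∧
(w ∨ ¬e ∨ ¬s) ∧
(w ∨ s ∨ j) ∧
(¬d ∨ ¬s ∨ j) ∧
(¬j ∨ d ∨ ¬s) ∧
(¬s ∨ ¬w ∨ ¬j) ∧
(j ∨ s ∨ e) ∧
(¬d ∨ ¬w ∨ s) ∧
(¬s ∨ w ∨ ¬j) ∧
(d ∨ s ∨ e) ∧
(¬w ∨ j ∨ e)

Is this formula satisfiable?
Yes

Yes, the formula is satisfiable.

One satisfying assignment is: j=False, w=False, s=True, d=False, e=False

Verification: With this assignment, all 18 clauses evaluate to true.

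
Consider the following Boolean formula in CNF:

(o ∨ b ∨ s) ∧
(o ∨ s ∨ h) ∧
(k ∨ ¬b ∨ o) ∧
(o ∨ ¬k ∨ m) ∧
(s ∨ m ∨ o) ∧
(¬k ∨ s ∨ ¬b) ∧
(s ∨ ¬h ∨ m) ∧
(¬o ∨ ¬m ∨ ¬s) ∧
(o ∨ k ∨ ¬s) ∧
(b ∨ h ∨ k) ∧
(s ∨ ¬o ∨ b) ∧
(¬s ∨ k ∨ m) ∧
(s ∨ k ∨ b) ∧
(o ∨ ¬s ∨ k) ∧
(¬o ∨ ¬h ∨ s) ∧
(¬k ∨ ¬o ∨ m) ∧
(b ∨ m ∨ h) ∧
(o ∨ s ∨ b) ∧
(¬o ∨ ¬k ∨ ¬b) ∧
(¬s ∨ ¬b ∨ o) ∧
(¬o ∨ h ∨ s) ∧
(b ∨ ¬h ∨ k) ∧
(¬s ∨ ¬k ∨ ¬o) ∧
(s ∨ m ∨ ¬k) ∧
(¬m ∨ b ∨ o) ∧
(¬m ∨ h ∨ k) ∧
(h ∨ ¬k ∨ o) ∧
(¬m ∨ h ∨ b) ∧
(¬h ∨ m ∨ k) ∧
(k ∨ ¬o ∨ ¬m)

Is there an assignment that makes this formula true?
No

No, the formula is not satisfiable.

No assignment of truth values to the variables can make all 30 clauses true simultaneously.

The formula is UNSAT (unsatisfiable).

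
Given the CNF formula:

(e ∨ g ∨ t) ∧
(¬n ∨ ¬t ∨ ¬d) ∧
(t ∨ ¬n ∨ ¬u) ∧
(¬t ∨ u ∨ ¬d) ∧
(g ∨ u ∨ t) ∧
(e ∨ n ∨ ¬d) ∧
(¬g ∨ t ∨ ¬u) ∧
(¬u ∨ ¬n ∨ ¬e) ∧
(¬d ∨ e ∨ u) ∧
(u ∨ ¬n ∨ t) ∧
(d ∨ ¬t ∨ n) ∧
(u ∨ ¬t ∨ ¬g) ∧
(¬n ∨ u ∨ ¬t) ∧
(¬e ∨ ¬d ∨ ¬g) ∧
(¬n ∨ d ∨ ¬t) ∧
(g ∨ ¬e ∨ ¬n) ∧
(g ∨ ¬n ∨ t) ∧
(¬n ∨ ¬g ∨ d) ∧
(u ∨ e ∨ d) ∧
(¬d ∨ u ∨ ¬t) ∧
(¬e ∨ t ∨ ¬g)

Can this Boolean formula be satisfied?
Yes

Yes, the formula is satisfiable.

One satisfying assignment is: e=True, u=True, d=False, g=False, n=False, t=False

Verification: With this assignment, all 21 clauses evaluate to true.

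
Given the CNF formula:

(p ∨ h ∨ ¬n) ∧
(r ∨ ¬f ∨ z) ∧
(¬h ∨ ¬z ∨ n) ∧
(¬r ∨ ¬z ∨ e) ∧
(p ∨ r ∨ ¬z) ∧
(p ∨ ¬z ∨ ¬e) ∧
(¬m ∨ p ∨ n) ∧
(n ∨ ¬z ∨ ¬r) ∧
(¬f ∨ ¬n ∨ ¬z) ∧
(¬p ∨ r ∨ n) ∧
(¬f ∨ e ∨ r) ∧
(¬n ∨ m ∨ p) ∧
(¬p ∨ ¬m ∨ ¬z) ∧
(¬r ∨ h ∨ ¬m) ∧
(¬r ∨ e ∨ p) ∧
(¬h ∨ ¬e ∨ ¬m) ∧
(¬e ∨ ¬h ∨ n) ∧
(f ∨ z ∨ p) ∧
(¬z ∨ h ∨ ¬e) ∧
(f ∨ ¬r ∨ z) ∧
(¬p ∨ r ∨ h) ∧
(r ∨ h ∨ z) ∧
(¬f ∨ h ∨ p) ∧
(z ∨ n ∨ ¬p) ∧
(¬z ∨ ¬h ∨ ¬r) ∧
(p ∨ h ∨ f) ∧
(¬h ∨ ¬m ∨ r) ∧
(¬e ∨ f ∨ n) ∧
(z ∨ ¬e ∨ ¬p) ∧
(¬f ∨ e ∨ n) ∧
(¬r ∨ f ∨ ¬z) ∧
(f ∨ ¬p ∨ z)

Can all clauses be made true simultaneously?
Yes

Yes, the formula is satisfiable.

One satisfying assignment is: e=False, m=False, n=True, h=True, f=False, p=True, r=False, z=True

Verification: With this assignment, all 32 clauses evaluate to true.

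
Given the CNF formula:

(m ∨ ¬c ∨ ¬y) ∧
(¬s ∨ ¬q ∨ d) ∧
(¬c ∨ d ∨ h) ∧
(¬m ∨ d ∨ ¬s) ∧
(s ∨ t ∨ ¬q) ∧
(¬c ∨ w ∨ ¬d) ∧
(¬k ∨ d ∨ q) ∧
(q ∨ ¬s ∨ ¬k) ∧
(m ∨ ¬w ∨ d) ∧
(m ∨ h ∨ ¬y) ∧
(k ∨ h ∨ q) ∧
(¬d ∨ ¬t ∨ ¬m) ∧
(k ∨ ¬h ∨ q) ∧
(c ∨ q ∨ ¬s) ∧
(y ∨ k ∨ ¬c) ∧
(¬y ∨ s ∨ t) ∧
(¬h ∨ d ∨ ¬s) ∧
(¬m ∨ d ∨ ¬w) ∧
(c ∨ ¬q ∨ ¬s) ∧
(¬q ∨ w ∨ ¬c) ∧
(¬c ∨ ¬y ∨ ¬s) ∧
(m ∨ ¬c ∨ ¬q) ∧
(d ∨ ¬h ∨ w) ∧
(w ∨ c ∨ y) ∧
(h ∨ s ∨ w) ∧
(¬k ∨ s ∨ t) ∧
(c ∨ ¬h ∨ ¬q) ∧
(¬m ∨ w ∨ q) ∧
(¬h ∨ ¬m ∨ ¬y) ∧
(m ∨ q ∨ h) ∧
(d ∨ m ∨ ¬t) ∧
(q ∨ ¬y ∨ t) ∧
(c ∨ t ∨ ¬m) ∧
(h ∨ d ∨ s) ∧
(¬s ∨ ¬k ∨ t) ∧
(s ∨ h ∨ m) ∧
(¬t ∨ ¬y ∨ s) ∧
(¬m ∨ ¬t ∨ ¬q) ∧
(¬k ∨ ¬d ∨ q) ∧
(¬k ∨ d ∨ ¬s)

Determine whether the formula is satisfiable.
No

No, the formula is not satisfiable.

No assignment of truth values to the variables can make all 40 clauses true simultaneously.

The formula is UNSAT (unsatisfiable).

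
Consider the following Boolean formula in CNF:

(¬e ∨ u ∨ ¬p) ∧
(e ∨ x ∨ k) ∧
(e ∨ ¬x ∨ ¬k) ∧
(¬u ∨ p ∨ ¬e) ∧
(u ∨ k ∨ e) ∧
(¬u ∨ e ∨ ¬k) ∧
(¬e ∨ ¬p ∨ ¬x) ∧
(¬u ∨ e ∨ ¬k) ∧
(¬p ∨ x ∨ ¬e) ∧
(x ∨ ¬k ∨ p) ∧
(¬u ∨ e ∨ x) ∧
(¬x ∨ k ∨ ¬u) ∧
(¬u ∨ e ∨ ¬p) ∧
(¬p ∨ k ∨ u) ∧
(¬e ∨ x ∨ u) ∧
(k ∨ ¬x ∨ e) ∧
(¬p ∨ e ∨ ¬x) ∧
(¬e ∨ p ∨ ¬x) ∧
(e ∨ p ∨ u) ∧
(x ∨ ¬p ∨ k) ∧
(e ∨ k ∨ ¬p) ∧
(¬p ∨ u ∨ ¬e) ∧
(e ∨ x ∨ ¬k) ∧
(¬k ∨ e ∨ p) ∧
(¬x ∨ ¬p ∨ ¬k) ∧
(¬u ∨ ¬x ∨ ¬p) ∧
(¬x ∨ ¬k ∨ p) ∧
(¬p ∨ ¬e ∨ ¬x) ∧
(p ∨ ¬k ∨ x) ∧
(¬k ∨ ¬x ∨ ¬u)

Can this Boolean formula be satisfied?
No

No, the formula is not satisfiable.

No assignment of truth values to the variables can make all 30 clauses true simultaneously.

The formula is UNSAT (unsatisfiable).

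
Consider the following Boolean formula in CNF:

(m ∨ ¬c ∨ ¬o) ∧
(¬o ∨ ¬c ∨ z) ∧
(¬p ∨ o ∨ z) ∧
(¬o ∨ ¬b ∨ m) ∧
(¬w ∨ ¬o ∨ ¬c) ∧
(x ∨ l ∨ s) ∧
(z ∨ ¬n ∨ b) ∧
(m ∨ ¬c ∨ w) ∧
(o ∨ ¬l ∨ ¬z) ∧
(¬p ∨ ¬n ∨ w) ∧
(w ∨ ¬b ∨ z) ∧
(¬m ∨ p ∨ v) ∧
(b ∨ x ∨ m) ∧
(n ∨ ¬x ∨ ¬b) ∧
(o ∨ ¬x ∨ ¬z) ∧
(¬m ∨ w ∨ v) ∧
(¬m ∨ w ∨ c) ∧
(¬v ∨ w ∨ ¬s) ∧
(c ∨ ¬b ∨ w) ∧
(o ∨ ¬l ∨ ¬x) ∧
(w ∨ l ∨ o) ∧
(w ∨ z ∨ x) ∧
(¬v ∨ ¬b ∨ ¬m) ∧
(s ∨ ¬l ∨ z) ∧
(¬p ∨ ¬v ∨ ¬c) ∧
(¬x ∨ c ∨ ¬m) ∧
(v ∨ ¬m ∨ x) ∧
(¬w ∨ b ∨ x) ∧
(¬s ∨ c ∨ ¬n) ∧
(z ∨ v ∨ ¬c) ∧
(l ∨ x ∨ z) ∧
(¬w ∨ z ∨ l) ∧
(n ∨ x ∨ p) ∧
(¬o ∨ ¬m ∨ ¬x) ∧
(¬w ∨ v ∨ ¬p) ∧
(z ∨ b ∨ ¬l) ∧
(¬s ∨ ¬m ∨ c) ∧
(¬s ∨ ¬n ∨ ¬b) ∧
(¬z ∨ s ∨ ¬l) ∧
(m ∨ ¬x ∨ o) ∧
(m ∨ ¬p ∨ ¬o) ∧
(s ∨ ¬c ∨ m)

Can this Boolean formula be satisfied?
Yes

Yes, the formula is satisfiable.

One satisfying assignment is: w=False, b=False, s=False, l=False, c=False, x=True, o=True, n=False, p=False, m=False, v=False, z=False

Verification: With this assignment, all 42 clauses evaluate to true.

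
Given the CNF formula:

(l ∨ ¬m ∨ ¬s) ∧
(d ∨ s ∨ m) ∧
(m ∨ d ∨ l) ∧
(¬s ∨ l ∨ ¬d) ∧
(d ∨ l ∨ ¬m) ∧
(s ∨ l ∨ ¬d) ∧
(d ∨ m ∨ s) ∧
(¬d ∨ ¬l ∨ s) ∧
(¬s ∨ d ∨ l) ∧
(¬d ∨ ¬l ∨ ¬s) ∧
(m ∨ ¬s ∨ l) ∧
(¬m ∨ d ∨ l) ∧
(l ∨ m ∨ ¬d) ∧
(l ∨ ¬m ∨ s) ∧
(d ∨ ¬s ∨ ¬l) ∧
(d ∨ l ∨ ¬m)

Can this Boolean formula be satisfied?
Yes

Yes, the formula is satisfiable.

One satisfying assignment is: s=False, m=True, l=True, d=False

Verification: With this assignment, all 16 clauses evaluate to true.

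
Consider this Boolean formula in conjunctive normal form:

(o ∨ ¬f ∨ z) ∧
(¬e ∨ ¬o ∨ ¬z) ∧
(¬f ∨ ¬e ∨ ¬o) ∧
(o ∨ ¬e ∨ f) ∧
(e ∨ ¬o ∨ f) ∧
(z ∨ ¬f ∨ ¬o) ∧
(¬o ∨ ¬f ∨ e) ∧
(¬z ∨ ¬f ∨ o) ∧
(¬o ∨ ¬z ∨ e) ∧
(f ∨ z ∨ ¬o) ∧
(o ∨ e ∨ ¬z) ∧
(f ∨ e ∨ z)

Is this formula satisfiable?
No

No, the formula is not satisfiable.

No assignment of truth values to the variables can make all 12 clauses true simultaneously.

The formula is UNSAT (unsatisfiable).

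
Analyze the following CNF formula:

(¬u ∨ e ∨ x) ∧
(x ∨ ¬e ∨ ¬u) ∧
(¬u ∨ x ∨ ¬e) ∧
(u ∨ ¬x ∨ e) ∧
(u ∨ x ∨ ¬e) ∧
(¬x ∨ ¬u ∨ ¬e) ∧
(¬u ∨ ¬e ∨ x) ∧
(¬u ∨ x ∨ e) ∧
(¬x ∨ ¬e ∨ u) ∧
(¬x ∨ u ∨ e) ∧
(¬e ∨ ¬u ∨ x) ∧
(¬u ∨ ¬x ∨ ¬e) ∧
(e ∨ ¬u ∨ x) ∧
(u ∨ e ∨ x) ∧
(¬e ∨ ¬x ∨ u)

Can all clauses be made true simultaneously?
Yes

Yes, the formula is satisfiable.

One satisfying assignment is: x=True, e=False, u=True

Verification: With this assignment, all 15 clauses evaluate to true.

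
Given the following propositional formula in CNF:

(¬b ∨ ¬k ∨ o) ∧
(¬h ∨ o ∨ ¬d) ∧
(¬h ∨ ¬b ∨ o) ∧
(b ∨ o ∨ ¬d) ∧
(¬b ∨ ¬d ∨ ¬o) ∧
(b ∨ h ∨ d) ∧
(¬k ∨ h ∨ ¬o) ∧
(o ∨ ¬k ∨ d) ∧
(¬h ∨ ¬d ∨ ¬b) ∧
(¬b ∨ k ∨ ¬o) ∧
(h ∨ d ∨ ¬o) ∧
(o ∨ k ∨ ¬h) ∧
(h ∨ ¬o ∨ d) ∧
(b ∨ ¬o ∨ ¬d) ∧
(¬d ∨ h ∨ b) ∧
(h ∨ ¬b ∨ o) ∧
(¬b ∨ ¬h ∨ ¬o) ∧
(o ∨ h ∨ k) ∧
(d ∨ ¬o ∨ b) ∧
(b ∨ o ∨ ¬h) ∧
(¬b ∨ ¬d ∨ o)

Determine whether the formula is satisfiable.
No

No, the formula is not satisfiable.

No assignment of truth values to the variables can make all 21 clauses true simultaneously.

The formula is UNSAT (unsatisfiable).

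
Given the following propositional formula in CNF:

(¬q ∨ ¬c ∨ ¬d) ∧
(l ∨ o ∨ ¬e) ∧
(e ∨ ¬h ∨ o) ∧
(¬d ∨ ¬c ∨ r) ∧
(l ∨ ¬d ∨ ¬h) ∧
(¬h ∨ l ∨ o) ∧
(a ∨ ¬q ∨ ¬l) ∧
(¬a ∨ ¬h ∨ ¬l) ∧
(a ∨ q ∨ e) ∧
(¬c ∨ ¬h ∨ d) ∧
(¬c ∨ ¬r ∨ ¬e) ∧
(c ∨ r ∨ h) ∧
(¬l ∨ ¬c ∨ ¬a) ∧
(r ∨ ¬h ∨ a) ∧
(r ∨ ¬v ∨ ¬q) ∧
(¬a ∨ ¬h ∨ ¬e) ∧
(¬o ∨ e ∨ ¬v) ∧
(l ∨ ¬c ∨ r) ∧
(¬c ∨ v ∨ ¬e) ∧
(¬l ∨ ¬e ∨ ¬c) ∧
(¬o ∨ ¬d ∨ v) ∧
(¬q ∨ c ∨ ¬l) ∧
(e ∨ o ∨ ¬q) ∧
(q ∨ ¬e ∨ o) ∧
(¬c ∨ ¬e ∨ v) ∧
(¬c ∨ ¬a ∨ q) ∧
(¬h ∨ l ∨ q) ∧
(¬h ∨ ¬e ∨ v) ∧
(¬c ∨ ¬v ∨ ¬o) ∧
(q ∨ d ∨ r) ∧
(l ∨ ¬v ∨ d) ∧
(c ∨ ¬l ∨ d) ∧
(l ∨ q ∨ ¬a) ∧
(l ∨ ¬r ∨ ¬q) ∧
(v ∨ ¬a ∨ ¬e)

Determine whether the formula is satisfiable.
Yes

Yes, the formula is satisfiable.

One satisfying assignment is: o=True, q=True, e=False, l=False, h=True, r=False, d=False, v=False, c=False, a=True

Verification: With this assignment, all 35 clauses evaluate to true.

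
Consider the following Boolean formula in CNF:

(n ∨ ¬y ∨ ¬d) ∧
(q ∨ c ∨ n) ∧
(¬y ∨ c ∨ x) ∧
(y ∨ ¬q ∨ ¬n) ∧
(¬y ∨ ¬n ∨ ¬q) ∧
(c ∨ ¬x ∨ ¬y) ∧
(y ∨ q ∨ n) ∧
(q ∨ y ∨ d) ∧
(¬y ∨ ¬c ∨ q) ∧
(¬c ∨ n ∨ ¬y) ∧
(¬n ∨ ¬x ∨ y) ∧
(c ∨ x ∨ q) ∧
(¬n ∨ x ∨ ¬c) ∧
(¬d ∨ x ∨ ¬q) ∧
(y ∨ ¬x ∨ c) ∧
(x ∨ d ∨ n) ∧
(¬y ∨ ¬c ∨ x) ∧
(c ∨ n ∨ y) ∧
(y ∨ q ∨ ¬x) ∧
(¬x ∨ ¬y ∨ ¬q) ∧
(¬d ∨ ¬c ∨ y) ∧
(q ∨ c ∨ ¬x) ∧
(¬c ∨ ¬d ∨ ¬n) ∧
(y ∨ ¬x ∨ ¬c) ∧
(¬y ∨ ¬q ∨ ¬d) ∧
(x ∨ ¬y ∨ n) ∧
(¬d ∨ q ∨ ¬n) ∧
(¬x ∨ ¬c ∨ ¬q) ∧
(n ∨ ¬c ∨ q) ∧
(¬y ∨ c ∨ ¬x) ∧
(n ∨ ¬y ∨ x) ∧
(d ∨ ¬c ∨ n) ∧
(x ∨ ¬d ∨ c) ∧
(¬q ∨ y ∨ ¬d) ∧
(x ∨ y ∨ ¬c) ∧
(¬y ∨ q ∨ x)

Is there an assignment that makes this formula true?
No

No, the formula is not satisfiable.

No assignment of truth values to the variables can make all 36 clauses true simultaneously.

The formula is UNSAT (unsatisfiable).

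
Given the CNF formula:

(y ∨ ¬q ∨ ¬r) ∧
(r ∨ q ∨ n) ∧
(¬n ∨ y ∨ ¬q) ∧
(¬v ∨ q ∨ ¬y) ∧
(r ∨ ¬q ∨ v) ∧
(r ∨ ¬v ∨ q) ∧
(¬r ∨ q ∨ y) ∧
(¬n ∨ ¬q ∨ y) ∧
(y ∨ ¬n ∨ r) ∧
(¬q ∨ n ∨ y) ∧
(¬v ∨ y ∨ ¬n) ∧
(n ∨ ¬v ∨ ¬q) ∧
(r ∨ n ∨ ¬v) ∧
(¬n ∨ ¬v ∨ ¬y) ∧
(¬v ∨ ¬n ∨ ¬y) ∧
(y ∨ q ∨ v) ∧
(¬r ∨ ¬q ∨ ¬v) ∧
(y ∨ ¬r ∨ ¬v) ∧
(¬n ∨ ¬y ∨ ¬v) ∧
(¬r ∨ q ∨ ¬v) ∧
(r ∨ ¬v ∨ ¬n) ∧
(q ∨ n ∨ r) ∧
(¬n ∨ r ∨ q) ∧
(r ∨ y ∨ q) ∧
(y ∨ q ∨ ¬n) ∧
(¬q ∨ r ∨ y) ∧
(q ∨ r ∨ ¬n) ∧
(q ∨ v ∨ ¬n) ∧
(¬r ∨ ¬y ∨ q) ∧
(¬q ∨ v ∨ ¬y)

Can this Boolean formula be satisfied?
No

No, the formula is not satisfiable.

No assignment of truth values to the variables can make all 30 clauses true simultaneously.

The formula is UNSAT (unsatisfiable).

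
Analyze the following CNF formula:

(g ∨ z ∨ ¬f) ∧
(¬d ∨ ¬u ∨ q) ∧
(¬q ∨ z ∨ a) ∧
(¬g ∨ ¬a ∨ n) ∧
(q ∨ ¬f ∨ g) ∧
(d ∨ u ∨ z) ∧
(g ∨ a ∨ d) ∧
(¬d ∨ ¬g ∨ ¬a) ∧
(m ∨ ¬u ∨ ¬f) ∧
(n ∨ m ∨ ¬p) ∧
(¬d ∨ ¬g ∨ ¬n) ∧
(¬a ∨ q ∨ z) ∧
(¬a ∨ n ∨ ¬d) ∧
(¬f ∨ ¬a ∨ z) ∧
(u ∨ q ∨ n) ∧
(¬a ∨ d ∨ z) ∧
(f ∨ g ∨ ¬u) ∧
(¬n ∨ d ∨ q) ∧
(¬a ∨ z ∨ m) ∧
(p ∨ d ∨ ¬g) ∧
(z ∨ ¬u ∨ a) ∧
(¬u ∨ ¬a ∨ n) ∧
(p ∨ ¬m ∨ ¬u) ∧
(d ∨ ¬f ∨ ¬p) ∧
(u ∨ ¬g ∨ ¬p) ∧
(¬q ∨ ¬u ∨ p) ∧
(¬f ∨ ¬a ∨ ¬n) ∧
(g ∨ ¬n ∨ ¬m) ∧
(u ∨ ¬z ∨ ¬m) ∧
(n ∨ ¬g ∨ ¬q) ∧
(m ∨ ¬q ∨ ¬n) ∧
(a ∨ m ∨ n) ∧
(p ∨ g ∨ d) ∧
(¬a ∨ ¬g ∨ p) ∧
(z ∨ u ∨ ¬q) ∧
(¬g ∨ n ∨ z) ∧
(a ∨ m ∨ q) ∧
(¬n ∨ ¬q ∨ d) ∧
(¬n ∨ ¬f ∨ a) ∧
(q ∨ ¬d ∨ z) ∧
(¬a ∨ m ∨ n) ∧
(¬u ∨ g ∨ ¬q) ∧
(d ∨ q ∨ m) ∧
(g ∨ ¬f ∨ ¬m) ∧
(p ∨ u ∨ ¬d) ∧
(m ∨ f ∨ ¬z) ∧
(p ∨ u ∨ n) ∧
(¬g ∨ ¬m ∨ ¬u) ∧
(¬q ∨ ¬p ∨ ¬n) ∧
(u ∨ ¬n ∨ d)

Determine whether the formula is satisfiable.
No

No, the formula is not satisfiable.

No assignment of truth values to the variables can make all 50 clauses true simultaneously.

The formula is UNSAT (unsatisfiable).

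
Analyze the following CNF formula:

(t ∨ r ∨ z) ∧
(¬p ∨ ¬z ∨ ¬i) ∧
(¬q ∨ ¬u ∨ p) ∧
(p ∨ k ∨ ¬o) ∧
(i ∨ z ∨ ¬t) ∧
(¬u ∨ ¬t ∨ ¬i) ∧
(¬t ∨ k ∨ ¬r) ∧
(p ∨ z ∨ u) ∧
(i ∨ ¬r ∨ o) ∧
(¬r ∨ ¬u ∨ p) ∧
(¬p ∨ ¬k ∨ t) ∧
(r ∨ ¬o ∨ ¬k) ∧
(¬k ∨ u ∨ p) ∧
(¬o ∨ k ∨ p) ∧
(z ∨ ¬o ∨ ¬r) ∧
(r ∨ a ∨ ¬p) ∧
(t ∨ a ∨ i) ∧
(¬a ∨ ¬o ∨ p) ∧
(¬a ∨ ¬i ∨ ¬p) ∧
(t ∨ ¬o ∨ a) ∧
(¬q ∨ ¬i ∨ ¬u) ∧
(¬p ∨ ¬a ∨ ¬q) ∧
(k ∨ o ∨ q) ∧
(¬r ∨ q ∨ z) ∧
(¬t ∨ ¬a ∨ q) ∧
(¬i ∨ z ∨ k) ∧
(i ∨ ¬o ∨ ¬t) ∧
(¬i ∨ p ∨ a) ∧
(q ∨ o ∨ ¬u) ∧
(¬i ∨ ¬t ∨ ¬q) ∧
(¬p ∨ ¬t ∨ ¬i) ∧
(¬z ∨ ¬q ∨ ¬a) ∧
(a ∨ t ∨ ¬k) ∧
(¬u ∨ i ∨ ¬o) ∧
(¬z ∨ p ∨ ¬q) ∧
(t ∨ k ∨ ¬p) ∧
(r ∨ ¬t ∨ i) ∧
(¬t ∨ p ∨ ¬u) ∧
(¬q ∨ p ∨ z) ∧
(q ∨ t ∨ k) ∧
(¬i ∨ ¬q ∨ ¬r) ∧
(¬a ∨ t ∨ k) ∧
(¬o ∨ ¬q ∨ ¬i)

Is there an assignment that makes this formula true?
No

No, the formula is not satisfiable.

No assignment of truth values to the variables can make all 43 clauses true simultaneously.

The formula is UNSAT (unsatisfiable).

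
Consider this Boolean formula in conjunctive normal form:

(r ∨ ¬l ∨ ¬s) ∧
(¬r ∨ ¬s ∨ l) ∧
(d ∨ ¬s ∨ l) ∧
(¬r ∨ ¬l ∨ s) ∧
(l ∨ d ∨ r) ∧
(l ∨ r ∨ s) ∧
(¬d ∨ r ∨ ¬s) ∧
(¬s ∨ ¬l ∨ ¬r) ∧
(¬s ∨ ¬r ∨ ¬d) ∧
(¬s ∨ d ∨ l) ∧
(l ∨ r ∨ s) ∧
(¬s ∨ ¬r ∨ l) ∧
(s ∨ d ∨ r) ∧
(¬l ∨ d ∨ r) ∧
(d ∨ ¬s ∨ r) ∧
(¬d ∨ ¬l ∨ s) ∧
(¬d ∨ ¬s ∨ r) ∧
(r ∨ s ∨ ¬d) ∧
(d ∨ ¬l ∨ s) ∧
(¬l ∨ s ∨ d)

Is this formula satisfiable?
Yes

Yes, the formula is satisfiable.

One satisfying assignment is: d=False, s=False, r=True, l=False

Verification: With this assignment, all 20 clauses evaluate to true.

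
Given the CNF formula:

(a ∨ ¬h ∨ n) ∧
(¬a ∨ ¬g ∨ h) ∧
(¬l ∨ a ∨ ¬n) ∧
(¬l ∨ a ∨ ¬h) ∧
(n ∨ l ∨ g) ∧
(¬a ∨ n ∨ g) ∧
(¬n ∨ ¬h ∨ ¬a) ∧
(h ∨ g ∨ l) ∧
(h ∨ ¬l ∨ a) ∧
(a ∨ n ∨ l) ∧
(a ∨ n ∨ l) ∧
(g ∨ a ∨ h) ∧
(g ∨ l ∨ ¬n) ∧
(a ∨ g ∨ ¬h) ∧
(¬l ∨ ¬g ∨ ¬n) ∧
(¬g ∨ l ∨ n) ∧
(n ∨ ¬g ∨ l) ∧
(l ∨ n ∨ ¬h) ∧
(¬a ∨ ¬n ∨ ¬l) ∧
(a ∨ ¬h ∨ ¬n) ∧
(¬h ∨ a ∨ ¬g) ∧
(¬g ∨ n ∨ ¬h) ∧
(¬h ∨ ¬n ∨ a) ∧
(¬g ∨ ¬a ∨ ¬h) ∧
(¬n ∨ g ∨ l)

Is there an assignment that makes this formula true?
Yes

Yes, the formula is satisfiable.

One satisfying assignment is: n=True, l=False, h=False, a=False, g=True

Verification: With this assignment, all 25 clauses evaluate to true.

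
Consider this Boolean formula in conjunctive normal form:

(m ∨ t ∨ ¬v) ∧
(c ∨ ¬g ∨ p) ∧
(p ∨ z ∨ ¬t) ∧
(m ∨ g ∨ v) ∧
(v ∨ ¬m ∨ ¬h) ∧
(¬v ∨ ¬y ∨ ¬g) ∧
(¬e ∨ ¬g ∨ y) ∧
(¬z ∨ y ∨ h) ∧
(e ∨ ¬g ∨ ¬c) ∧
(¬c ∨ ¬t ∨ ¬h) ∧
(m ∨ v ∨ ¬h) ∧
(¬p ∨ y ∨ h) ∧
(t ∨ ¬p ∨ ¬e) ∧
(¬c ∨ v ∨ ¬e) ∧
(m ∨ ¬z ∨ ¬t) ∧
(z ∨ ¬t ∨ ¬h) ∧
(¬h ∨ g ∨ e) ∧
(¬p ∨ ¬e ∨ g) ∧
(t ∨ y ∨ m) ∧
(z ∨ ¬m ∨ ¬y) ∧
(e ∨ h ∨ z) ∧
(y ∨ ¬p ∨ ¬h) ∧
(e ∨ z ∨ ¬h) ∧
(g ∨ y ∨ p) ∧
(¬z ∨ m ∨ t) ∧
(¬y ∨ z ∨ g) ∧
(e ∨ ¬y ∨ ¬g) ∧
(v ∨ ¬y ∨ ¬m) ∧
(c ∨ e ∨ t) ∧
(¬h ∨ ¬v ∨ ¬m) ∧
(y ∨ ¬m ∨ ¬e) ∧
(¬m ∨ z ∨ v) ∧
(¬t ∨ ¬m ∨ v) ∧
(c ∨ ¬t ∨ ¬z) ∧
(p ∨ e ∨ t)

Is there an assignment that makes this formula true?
Yes

Yes, the formula is satisfiable.

One satisfying assignment is: e=False, c=True, p=False, h=False, m=True, v=True, z=True, y=True, g=False, t=True

Verification: With this assignment, all 35 clauses evaluate to true.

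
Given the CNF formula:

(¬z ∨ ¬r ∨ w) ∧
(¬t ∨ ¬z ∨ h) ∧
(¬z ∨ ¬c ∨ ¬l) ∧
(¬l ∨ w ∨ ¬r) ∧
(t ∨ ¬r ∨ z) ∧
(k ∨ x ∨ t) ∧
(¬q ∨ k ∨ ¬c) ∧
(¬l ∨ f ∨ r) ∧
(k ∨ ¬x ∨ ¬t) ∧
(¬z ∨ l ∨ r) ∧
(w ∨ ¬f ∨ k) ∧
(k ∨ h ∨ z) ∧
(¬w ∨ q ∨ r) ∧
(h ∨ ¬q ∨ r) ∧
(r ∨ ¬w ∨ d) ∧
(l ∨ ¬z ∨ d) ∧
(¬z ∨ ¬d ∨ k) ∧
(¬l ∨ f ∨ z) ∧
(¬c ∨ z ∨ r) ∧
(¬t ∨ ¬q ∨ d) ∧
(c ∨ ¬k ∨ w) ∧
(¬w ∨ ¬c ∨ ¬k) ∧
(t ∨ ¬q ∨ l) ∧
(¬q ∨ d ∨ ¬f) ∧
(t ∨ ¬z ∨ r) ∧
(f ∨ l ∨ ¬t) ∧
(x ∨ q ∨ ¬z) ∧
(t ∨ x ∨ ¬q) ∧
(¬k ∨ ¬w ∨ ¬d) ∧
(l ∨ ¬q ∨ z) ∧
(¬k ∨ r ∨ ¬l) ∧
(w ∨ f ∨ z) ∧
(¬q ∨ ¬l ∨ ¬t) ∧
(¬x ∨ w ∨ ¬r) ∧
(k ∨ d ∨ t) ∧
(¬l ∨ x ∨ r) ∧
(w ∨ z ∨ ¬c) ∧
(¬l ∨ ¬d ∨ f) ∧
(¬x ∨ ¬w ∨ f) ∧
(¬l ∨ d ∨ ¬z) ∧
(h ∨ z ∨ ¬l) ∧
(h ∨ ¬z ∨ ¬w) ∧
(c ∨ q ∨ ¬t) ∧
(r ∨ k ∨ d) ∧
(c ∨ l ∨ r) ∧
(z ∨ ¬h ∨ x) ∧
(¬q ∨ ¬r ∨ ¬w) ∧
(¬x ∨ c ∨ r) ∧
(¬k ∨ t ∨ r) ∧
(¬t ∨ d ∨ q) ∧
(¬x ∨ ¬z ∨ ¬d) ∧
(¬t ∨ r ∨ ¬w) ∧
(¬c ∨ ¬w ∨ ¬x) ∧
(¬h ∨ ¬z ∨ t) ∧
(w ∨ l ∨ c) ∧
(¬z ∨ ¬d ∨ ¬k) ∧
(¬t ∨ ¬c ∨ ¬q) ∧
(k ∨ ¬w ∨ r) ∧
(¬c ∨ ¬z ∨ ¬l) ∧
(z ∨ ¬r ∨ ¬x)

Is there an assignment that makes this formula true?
No

No, the formula is not satisfiable.

No assignment of truth values to the variables can make all 60 clauses true simultaneously.

The formula is UNSAT (unsatisfiable).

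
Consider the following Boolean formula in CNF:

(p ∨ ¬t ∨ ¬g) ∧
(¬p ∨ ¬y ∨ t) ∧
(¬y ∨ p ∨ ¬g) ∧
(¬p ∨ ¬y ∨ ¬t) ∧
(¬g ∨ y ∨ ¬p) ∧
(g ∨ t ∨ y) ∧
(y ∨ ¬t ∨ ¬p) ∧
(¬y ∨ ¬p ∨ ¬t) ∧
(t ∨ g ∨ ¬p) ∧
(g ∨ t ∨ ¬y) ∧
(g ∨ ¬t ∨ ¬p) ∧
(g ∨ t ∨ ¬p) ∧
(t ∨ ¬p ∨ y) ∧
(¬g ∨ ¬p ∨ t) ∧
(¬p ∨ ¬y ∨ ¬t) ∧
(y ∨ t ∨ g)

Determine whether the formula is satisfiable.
Yes

Yes, the formula is satisfiable.

One satisfying assignment is: g=True, y=False, t=False, p=False

Verification: With this assignment, all 16 clauses evaluate to true.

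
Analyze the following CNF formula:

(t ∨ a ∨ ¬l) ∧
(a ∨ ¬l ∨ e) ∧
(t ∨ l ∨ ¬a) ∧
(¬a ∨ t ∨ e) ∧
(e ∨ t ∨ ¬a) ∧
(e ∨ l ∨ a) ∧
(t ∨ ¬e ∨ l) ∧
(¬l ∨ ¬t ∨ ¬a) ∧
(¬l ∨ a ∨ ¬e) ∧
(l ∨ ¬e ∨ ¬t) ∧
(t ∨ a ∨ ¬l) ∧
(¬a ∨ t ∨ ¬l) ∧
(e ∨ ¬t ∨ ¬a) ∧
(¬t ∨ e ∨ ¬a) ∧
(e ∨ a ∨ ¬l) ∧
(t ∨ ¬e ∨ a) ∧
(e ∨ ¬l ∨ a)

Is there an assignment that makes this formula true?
No

No, the formula is not satisfiable.

No assignment of truth values to the variables can make all 17 clauses true simultaneously.

The formula is UNSAT (unsatisfiable).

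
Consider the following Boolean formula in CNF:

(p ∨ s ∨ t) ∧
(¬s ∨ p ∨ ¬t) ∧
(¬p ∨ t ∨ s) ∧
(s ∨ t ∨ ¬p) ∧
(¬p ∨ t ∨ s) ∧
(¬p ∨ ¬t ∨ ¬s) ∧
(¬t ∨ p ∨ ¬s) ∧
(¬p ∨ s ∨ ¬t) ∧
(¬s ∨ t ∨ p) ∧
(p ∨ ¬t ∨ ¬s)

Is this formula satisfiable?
Yes

Yes, the formula is satisfiable.

One satisfying assignment is: s=True, t=False, p=True

Verification: With this assignment, all 10 clauses evaluate to true.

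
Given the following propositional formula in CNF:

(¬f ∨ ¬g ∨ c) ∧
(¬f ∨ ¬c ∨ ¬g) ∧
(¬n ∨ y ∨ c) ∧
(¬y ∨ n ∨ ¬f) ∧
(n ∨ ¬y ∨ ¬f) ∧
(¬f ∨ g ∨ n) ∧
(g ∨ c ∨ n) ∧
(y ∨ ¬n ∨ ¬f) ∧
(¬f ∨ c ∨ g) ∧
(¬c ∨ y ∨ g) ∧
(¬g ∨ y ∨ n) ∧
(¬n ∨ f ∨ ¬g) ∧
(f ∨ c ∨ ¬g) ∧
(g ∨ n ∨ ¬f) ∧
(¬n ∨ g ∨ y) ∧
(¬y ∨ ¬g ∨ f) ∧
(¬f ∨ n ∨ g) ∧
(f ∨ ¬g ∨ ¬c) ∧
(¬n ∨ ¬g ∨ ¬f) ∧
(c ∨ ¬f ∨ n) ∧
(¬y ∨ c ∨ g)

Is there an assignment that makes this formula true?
Yes

Yes, the formula is satisfiable.

One satisfying assignment is: y=True, n=False, c=True, g=False, f=False

Verification: With this assignment, all 21 clauses evaluate to true.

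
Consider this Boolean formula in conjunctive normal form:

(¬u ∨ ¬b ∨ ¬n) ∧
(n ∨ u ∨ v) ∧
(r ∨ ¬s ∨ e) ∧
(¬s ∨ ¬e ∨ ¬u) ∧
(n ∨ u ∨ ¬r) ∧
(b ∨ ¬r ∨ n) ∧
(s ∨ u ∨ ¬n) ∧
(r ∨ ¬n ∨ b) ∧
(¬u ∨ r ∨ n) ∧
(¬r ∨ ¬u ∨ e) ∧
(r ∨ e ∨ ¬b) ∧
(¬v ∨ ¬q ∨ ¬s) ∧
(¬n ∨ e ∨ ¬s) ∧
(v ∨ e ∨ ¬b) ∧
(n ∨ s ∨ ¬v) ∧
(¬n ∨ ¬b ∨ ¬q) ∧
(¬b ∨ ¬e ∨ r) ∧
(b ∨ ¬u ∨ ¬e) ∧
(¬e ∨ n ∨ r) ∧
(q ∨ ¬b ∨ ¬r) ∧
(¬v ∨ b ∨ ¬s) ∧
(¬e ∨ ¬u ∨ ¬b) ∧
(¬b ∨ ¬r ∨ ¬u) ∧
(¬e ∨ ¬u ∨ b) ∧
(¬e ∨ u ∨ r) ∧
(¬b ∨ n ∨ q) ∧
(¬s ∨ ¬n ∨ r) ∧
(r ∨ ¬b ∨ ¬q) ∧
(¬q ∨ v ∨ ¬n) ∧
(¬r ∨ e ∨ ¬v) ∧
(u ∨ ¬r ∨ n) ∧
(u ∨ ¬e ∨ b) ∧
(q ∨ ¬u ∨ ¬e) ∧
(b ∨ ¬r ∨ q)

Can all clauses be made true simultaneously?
No

No, the formula is not satisfiable.

No assignment of truth values to the variables can make all 34 clauses true simultaneously.

The formula is UNSAT (unsatisfiable).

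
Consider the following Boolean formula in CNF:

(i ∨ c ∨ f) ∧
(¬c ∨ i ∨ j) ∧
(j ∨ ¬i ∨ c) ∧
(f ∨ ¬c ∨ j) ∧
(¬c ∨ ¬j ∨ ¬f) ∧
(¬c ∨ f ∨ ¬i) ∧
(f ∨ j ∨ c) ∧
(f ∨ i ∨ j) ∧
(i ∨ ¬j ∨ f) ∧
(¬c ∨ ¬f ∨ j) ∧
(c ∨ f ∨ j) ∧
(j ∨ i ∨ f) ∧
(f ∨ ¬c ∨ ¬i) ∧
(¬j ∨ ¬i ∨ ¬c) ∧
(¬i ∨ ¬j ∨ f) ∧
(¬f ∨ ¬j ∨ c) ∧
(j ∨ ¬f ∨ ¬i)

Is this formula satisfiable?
Yes

Yes, the formula is satisfiable.

One satisfying assignment is: c=False, j=False, f=True, i=False

Verification: With this assignment, all 17 clauses evaluate to true.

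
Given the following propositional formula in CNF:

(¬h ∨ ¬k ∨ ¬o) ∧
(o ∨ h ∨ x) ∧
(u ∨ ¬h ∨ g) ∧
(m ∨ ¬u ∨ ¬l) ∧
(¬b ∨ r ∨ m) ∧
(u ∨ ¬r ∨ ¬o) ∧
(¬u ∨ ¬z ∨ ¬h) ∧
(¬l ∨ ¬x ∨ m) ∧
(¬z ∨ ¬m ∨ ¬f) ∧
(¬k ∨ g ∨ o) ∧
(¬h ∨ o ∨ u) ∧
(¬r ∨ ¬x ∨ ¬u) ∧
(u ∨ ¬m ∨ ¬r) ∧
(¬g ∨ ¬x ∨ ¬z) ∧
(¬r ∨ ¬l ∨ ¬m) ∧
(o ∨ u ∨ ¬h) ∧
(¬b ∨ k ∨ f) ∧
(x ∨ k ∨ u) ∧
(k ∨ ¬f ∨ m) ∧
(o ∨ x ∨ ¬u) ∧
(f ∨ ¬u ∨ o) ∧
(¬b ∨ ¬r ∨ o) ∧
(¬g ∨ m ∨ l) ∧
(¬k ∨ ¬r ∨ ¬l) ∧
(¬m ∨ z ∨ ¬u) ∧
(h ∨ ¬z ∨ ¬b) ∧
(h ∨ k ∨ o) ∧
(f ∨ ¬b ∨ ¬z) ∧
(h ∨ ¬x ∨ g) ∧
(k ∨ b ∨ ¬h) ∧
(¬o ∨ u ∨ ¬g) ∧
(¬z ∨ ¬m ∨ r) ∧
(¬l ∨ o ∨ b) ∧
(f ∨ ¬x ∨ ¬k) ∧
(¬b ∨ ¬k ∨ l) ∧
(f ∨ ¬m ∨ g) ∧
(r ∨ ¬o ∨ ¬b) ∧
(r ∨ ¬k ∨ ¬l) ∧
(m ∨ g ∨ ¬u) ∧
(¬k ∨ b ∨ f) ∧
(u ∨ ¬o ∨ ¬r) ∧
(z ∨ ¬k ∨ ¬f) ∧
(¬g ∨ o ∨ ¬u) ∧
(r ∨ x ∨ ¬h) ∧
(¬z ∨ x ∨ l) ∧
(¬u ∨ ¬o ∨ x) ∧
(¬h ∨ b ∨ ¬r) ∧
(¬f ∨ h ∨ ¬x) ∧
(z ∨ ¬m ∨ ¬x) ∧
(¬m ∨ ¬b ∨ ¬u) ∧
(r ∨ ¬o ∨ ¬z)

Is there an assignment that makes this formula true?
No

No, the formula is not satisfiable.

No assignment of truth values to the variables can make all 51 clauses true simultaneously.

The formula is UNSAT (unsatisfiable).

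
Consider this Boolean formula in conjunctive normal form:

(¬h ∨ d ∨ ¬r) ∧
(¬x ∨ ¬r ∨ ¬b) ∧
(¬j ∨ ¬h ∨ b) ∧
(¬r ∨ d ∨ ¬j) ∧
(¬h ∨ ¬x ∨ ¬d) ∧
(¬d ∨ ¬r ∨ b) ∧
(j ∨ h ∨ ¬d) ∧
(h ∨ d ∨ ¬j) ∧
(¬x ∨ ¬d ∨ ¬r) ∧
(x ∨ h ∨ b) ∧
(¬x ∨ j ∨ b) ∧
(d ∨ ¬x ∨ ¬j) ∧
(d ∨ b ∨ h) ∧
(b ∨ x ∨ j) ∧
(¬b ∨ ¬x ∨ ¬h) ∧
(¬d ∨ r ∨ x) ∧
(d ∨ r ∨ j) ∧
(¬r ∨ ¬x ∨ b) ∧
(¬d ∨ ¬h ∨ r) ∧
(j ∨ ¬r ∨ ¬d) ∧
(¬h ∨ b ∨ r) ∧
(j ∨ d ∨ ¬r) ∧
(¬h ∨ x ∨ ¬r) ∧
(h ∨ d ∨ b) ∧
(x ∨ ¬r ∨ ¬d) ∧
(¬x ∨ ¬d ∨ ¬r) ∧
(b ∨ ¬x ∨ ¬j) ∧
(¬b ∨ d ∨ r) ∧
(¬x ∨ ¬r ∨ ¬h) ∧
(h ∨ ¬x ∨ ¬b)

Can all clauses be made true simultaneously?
No

No, the formula is not satisfiable.

No assignment of truth values to the variables can make all 30 clauses true simultaneously.

The formula is UNSAT (unsatisfiable).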